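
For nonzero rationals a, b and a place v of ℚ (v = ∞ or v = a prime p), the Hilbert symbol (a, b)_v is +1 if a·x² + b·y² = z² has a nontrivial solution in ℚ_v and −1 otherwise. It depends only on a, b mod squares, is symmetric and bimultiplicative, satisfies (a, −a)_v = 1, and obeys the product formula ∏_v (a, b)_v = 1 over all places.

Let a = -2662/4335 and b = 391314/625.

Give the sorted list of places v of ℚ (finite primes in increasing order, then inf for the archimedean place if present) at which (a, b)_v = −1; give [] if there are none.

[2, 3]

(a, b) ≡ (-330, 66) mod (ℚ^×)²; places V = {2, 3, 5, 7, 11, 17, ∞}.
(a,b)_7: α=0, u≡6; β=2, v≡3 (mod 7); (6|7)=-1, (3|7)=-1; sign (−1)^0·-1^2·-1^0 = +1.
(a,b)_5: α=-1, u≡4; β=-4, v≡4 (mod 5); (4|5)=+1, (4|5)=+1; sign (−1)^0·+1^-4·+1^-1 = +1.
(a,b)_11: α=3, u≡9; β=3, v≡7 (mod 11); (9|11)=+1, (7|11)=-1; sign (−1)^1·+1^3·-1^3 = +1.
(a,b)_∞: sgn(-330)=−, sgn(66)=+, so +1.
(a,b)_2: α=1, β=1; u≡3, v≡1 (mod 8); ε(u)ε(v)=1·0, αω(v)=1·0, βω(u)=1·1; sum ≡ 1  ⇒  -1.
(a,b)_17: α=-2, u≡5; β=0, v≡15 (mod 17); (5|17)=-1, (15|17)=+1; sign (−1)^0·-1^0·+1^-2 = +1.
(a,b)_3: α=-1, u≡1; β=1, v≡1 (mod 3); (1|3)=+1, (1|3)=+1; sign (−1)^1·+1^1·+1^-1 = -1.
(-330, 66 / ℚ) ramifies at {2, 3}: a division algebra.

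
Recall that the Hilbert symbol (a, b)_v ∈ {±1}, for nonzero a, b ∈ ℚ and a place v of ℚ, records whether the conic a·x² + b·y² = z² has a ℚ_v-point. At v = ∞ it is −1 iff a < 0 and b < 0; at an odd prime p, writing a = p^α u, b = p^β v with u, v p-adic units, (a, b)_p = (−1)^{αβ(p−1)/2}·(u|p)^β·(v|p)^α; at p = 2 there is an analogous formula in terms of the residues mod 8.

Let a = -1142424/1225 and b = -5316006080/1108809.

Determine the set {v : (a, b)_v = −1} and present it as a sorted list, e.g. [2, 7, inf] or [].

Mod squares: a ≡ -3526, b ≡ -34595. Check v ∈ {∞, 2, 3, 5, 7, 11, 13, 17, 37, 41, 43}.
v=13: a=13^0·(≡1), b=13^-2·(≡2) mod 13; (1|13)=+1, (2|13)=-1; (−1)^{0·-2·6}·(+1)^-2·(-1)^0 = +1.
v=41: a=41^1·(≡5), b=41^0·(≡1) mod 41; (5|41)=+1, (1|41)=+1; (−1)^{1·0·20}·(+1)^0·(+1)^1 = +1.
v=37: a=37^0·(≡34), b=37^1·(≡36) mod 37; (34|37)=+1, (36|37)=+1; (−1)^{0·1·18}·(+1)^1·(+1)^0 = +1.
v=11: a=11^0·(≡9), b=11^1·(≡3) mod 11; (9|11)=+1, (3|11)=+1; (−1)^{0·1·5}·(+1)^1·(+1)^0 = +1.
v=43: a=43^1·(≡31), b=43^0·(≡22) mod 43; (31|43)=+1, (22|43)=-1; (−1)^{1·0·21}·(+1)^0·(-1)^1 = -1.
v=3: a=3^4·(≡2), b=3^-8·(≡1) mod 3; (2|3)=-1, (1|3)=+1; (−1)^{4·-8·1}·(-1)^-8·(+1)^4 = +1.
v=5: a=5^-2·(≡4), b=5^1·(≡1) mod 5; (4|5)=+1, (1|5)=+1; (−1)^{-2·1·2}·(+1)^1·(+1)^-2 = +1.
v=∞: -3526 < 0 and -34595 < 0  ⇒  (a,b)_∞ = -1.
v=2: v_2(a)=3, v_2(b)=6; units ≡ 5, 5 (mod 8); ε·ε+αω+βω = 0·0+3·1+6·1 ≡ 1  ⇒  (a,b)_2 = -1.
v=7: a=7^-2·(≡1), b=7^4·(≡3) mod 7; (1|7)=+1, (3|7)=-1; (−1)^{-2·4·3}·(+1)^4·(-1)^-2 = +1.
v=17: a=17^0·(≡10), b=17^1·(≡5) mod 17; (10|17)=-1, (5|17)=-1; (−1)^{0·1·8}·(-1)^1·(-1)^0 = -1.
(-3526, -34595 / ℚ) ramifies at {2, 17, 43, ∞}: a division algebra.

[2, 17, 43, inf]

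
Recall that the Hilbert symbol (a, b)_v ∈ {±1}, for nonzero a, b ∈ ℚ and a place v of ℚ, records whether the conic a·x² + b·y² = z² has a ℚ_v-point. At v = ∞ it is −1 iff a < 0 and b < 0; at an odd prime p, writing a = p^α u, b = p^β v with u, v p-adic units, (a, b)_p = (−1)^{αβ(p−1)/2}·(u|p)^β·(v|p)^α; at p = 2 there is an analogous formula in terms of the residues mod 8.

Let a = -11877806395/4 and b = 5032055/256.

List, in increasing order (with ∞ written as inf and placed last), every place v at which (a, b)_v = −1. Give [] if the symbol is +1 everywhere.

Mod squares: a ≡ -11877806395, b ≡ 102695. Check v ∈ {∞, 2, 5, 7, 13, 19, 23, 31, 41, 47}.
v=23: a=23^1·(≡16), b=23^1·(≡3) mod 23; (16|23)=+1, (3|23)=+1; (−1)^{1·1·11}·(+1)^1·(+1)^1 = -1.
v=13: a=13^1·(≡3), b=13^0·(≡6) mod 13; (3|13)=+1, (6|13)=-1; (−1)^{1·0·6}·(+1)^0·(-1)^1 = -1.
v=5: a=5^1·(≡4), b=5^1·(≡1) mod 5; (4|5)=+1, (1|5)=+1; (−1)^{1·1·2}·(+1)^1·(+1)^1 = +1.
v=31: a=31^1·(≡22), b=31^0·(≡13) mod 31; (22|31)=-1, (13|31)=-1; (−1)^{1·0·15}·(-1)^0·(-1)^1 = -1.
v=2: v_2(a)=-2, v_2(b)=-8; units ≡ 5, 7 (mod 8); ε·ε+αω+βω = 0·1+-2·0+-8·1 ≡ 0  ⇒  (a,b)_2 = +1.
v=7: a=7^1·(≡5), b=7^2·(≡3) mod 7; (5|7)=-1, (3|7)=-1; (−1)^{1·2·3}·(-1)^2·(-1)^1 = -1.
v=∞: -11877806395 < 0 and 102695 > 0  ⇒  (a,b)_∞ = +1.
v=41: a=41^1·(≡21), b=41^0·(≡33) mod 41; (21|41)=+1, (33|41)=+1; (−1)^{1·0·20}·(+1)^0·(+1)^1 = +1.
v=47: a=47^1·(≡11), b=47^1·(≡38) mod 47; (11|47)=-1, (38|47)=-1; (−1)^{1·1·23}·(-1)^1·(-1)^1 = -1.
v=19: a=19^1·(≡1), b=19^1·(≡11) mod 19; (1|19)=+1, (11|19)=+1; (−1)^{1·1·9}·(+1)^1·(+1)^1 = -1.
|Ram(-11877806395, 102695)| = 6, even; anisotropic at {7, 13, 19, 23, 31, 47}.

[7, 13, 19, 23, 31, 47]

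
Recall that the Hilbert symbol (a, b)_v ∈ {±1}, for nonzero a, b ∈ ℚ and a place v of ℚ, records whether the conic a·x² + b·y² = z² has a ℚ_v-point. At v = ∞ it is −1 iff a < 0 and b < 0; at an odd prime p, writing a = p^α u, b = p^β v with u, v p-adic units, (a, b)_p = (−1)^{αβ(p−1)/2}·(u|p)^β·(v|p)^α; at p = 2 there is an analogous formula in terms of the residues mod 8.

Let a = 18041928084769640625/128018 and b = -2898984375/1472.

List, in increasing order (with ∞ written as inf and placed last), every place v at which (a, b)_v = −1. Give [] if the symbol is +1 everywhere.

Mod squares: a ≡ 20706, b ≡ -474145. Check v ∈ {∞, 2, 3, 5, 7, 11, 17, 19, 23, 29, 31}.
v=31: a=31^2·(≡11), b=31^1·(≡4) mod 31; (11|31)=-1, (4|31)=+1; (−1)^{2·1·15}·(-1)^1·(+1)^2 = -1.
v=11: a=11^-2·(≡1), b=11^0·(≡6) mod 11; (1|11)=+1, (6|11)=-1; (−1)^{-2·0·5}·(+1)^0·(-1)^-2 = +1.
v=19: a=19^2·(≡14), b=19^1·(≡5) mod 19; (14|19)=-1, (5|19)=+1; (−1)^{2·1·9}·(-1)^1·(+1)^2 = -1.
v=2: v_2(a)=-1, v_2(b)=-6; units ≡ 1, 7 (mod 8); ε·ε+αω+βω = 0·1+-1·0+-6·0 ≡ 0  ⇒  (a,b)_2 = +1.
v=∞: 20706 > 0 and -474145 < 0  ⇒  (a,b)_∞ = +1.
v=17: a=17^1·(≡14), b=17^0·(≡4) mod 17; (14|17)=-1, (4|17)=+1; (−1)^{1·0·8}·(-1)^0·(+1)^1 = +1.
v=29: a=29^1·(≡10), b=29^0·(≡6) mod 29; (10|29)=-1, (6|29)=+1; (−1)^{1·0·14}·(-1)^0·(+1)^1 = +1.
v=23: a=23^-2·(≡18), b=23^-1·(≡18) mod 23; (18|23)=+1, (18|23)=+1; (−1)^{-2·-1·11}·(+1)^-1·(+1)^-2 = +1.
v=3: a=3^9·(≡2), b=3^2·(≡2) mod 3; (2|3)=-1, (2|3)=-1; (−1)^{9·2·1}·(-1)^2·(-1)^9 = -1.
v=7: a=7^3·(≡2), b=7^1·(≡2) mod 7; (2|7)=+1, (2|7)=+1; (−1)^{3·1·3}·(+1)^1·(+1)^3 = -1.
v=5: a=5^6·(≡4), b=5^7·(≡4) mod 5; (4|5)=+1, (4|5)=+1; (−1)^{6·7·2}·(+1)^7·(+1)^6 = +1.
Ram(20706, -474145) = {3, 7, 19, 31}; no ℚ_3-point on the conic.

[3, 7, 19, 31]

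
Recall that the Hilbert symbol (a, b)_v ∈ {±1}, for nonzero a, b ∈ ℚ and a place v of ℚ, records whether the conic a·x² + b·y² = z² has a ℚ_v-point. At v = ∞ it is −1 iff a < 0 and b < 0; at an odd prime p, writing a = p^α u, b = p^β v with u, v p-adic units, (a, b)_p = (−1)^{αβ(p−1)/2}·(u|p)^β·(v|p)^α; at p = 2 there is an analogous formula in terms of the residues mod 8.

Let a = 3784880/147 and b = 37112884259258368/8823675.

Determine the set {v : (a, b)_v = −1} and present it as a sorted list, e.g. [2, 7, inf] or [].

[11, 17]

(a, b) ≡ (5865, 759) mod (ℚ^×)²; places V = {2, 3, 5, 7, 11, 17, 23, ∞}.
(a,b)_5: α=1, u≡3; β=-2, v≡4 (mod 5); (3|5)=-1, (4|5)=+1; sign (−1)^0·-1^-2·+1^1 = +1.
(a,b)_7: α=-2, u≡5; β=-6, v≡3 (mod 7); (5|7)=-1, (3|7)=-1; sign (−1)^0·-1^-6·-1^-2 = +1.
(a,b)_23: α=1, u≡2; β=3, v≡10 (mod 23); (2|23)=+1, (10|23)=-1; sign (−1)^1·+1^3·-1^1 = +1.
(a,b)_2: α=4, β=16; u≡1, v≡7 (mod 8); ε(u)ε(v)=0·1, αω(v)=4·0, βω(u)=16·0; sum ≡ 0  ⇒  +1.
(a,b)_3: α=-1, u≡2; β=-1, v≡1 (mod 3); (2|3)=-1, (1|3)=+1; sign (−1)^1·-1^-1·+1^-1 = +1.
(a,b)_11: α=2, u≡10; β=5, v≡9 (mod 11); (10|11)=-1, (9|11)=+1; sign (−1)^0·-1^5·+1^2 = -1.
(a,b)_∞: sgn(5865)=+, sgn(759)=+, so +1.
(a,b)_17: α=1, u≡10; β=2, v≡10 (mod 17); (10|17)=-1, (10|17)=-1; sign (−1)^0·-1^2·-1^1 = -1.
(5865, 759 / ℚ) ramifies at {11, 17}: a division algebra.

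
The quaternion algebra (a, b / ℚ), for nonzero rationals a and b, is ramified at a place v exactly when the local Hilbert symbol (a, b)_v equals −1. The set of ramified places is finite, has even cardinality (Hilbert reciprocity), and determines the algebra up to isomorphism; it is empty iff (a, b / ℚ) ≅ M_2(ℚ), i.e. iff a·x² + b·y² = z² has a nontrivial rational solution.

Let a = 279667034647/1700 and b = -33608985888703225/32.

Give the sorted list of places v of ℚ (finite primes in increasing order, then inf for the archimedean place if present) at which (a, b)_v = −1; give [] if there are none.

(a, b) ≡ (4199, -6578) mod (ℚ^×)²; places V = {2, 5, 7, 11, 13, 17, 19, 23, ∞}.
(a,b)_19: α=3, u≡2; β=4, v≡13 (mod 19); (2|19)=-1, (13|19)=-1; sign (−1)^0·-1^4·-1^3 = -1.
(a,b)_11: α=2, u≡10; β=3, v≡10 (mod 11); (10|11)=-1, (10|11)=-1; sign (−1)^0·-1^3·-1^2 = -1.
(a,b)_13: α=1, u≡2; β=1, v≡3 (mod 13); (2|13)=-1, (3|13)=+1; sign (−1)^0·-1^1·+1^1 = -1.
(a,b)_∞: sgn(4199)=+, sgn(-6578)=−, so +1.
(a,b)_5: α=-2, u≡4; β=2, v≡3 (mod 5); (4|5)=+1, (3|5)=-1; sign (−1)^0·+1^2·-1^-2 = +1.
(a,b)_7: α=2, u≡6; β=2, v≡2 (mod 7); (6|7)=-1, (2|7)=+1; sign (−1)^0·-1^2·+1^2 = +1.
(a,b)_23: α=2, u≡13; β=3, v≡9 (mod 23); (13|23)=+1, (9|23)=+1; sign (−1)^0·+1^3·+1^2 = +1.
(a,b)_17: α=-1, u≡8; β=0, v≡1 (mod 17); (8|17)=+1, (1|17)=+1; sign (−1)^0·+1^0·+1^-1 = +1.
(a,b)_2: α=-2, β=-5; u≡7, v≡7 (mod 8); ε(u)ε(v)=1·1, αω(v)=-2·0, βω(u)=-5·0; sum ≡ 1  ⇒  -1.
(4199, -6578 / ℚ) ramifies at {2, 11, 13, 19}: a division algebra.

[2, 11, 13, 19]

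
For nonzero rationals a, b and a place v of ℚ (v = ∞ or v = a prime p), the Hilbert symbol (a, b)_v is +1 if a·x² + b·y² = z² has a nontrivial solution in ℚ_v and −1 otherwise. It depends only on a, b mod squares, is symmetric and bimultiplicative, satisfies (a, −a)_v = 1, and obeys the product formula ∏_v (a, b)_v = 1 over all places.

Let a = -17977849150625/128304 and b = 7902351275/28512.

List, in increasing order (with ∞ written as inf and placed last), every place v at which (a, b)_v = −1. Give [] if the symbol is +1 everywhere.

[2, 11]

(a, b) ≡ (-779779, 17138) mod (ℚ^×)²; places V = {2, 3, 5, 7, 11, 13, 19, 41, ∞}.
(a,b)_5: α=4, u≡1; β=2, v≡3 (mod 5); (1|5)=+1, (3|5)=-1; sign (−1)^0·+1^2·-1^4 = +1.
(a,b)_7: α=5, u≡4; β=4, v≡1 (mod 7); (4|7)=+1, (1|7)=+1; sign (−1)^0·+1^4·+1^5 = +1.
(a,b)_19: α=1, u≡2; β=1, v≡17 (mod 19); (2|19)=-1, (17|19)=+1; sign (−1)^1·-1^1·+1^1 = +1.
(a,b)_2: α=-4, β=-5; u≡5, v≡1 (mod 8); ε(u)ε(v)=0·0, αω(v)=-4·0, βω(u)=-5·1; sum ≡ 1  ⇒  -1.
(a,b)_11: α=-1, u≡8; β=-1, v≡7 (mod 11); (8|11)=-1, (7|11)=-1; sign (−1)^1·-1^-1·-1^-1 = -1.
(a,b)_41: α=1, u≡10; β=1, v≡8 (mod 41); (10|41)=+1, (8|41)=+1; sign (−1)^0·+1^1·+1^1 = +1.
(a,b)_∞: sgn(-779779)=−, sgn(17138)=+, so +1.
(a,b)_13: α=3, u≡9; β=2, v≡3 (mod 13); (9|13)=+1, (3|13)=+1; sign (−1)^0·+1^2·+1^3 = +1.
(a,b)_3: α=-6, u≡2; β=-4, v≡2 (mod 3); (2|3)=-1, (2|3)=-1; sign (−1)^0·-1^-4·-1^-6 = +1.
(-779779, 17138 / ℚ) ramifies at {2, 11}: a division algebra.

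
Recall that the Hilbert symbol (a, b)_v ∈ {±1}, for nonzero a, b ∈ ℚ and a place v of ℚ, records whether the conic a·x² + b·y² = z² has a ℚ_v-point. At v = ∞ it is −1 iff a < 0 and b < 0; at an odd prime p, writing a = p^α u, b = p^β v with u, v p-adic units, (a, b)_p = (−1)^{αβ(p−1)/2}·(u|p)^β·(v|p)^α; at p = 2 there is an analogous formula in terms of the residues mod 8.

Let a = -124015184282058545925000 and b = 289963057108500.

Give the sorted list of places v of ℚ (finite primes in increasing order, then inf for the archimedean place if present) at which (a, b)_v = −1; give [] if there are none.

(a, b) ≡ (-930, 459885) mod (ℚ^×)²; places V = {2, 3, 5, 23, 31, 43, ∞}.
(a,b)_2: α=3, β=2; u≡7, v≡5 (mod 8); ε(u)ε(v)=1·0, αω(v)=3·1, βω(u)=2·0; sum ≡ 1  ⇒  -1.
(a,b)_23: α=2, u≡6; β=1, v≡12 (mod 23); (6|23)=+1, (12|23)=+1; sign (−1)^0·+1^1·+1^2 = +1.
(a,b)_43: α=2, u≡14; β=1, v≡38 (mod 43); (14|43)=+1, (38|43)=+1; sign (−1)^0·+1^1·+1^2 = +1.
(a,b)_5: α=5, u≡4; β=3, v≡3 (mod 5); (4|5)=+1, (3|5)=-1; sign (−1)^0·+1^3·-1^5 = -1.
(a,b)_3: α=11, u≡2; β=9, v≡1 (mod 3); (2|3)=-1, (1|3)=+1; sign (−1)^1·-1^9·+1^11 = +1.
(a,b)_∞: sgn(-930)=−, sgn(459885)=+, so +1.
(a,b)_31: α=5, u≡5; β=3, v≡24 (mod 31); (5|31)=+1, (24|31)=-1; sign (−1)^1·+1^3·-1^5 = +1.
(-930, 459885 / ℚ) ramifies at {2, 5}: a division algebra.

[2, 5]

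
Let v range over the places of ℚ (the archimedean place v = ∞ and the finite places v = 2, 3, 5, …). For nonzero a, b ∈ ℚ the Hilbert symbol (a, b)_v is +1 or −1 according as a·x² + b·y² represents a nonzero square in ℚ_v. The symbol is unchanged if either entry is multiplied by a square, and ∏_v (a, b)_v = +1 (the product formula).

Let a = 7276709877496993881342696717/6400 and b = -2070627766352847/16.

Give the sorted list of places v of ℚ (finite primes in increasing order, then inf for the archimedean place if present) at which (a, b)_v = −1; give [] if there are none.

Mod squares: a ≡ 429533, b ≡ -1247. Check v ∈ {∞, 2, 3, 5, 13, 19, 29, 37, 43, 47}.
v=29: a=29^2·(≡12), b=29^1·(≡8) mod 29; (12|29)=-1, (8|29)=-1; (−1)^{2·1·14}·(-1)^1·(-1)^2 = -1.
v=13: a=13^3·(≡7), b=13^2·(≡10) mod 13; (7|13)=-1, (10|13)=+1; (−1)^{3·2·6}·(-1)^2·(+1)^3 = +1.
v=19: a=19^3·(≡7), b=19^2·(≡1) mod 19; (7|19)=+1, (1|19)=+1; (−1)^{3·2·9}·(+1)^2·(+1)^3 = +1.
v=43: a=43^2·(≡21), b=43^1·(≡4) mod 43; (21|43)=+1, (4|43)=+1; (−1)^{2·1·21}·(+1)^1·(+1)^2 = +1.
v=2: v_2(a)=-8, v_2(b)=-4; units ≡ 5, 1 (mod 8); ε·ε+αω+βω = 0·0+-8·0+-4·1 ≡ 0  ⇒  (a,b)_2 = +1.
v=3: a=3^10·(≡2), b=3^2·(≡1) mod 3; (2|3)=-1, (1|3)=+1; (−1)^{10·2·1}·(-1)^2·(+1)^10 = +1.
v=∞: 429533 > 0 and -1247 < 0  ⇒  (a,b)_∞ = +1.
v=5: a=5^-2·(≡2), b=5^0·(≡3) mod 5; (2|5)=-1, (3|5)=-1; (−1)^{-2·0·2}·(-1)^0·(-1)^-2 = +1.
v=37: a=37^3·(≡34), b=37^2·(≡4) mod 37; (34|37)=+1, (4|37)=+1; (−1)^{3·2·18}·(+1)^2·(+1)^3 = +1.
v=47: a=47^3·(≡36), b=47^2·(≡23) mod 47; (36|47)=+1, (23|47)=-1; (−1)^{3·2·23}·(+1)^2·(-1)^3 = -1.
(429533, -1247 / ℚ) ramifies at {29, 47}: a division algebra.

[29, 47]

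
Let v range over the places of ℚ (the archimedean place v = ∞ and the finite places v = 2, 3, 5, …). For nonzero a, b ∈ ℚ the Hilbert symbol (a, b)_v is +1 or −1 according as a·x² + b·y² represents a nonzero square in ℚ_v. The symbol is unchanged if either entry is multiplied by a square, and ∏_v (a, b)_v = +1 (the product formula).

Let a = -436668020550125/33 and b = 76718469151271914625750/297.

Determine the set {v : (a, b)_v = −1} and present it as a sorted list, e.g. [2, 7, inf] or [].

[7, 23]

(a, b) ≡ (-165, 13123110) mod (ℚ^×)²; places V = {2, 3, 5, 7, 11, 13, 19, 23, 47, ∞}.
(a,b)_13: α=2, u≡9; β=3, v≡8 (mod 13); (9|13)=+1, (8|13)=-1; sign (−1)^0·+1^3·-1^2 = +1.
(a,b)_23: α=2, u≡7; β=3, v≡4 (mod 23); (7|23)=-1, (4|23)=+1; sign (−1)^0·-1^3·+1^2 = -1.
(a,b)_7: α=2, u≡3; β=3, v≡1 (mod 7); (3|7)=-1, (1|7)=+1; sign (−1)^0·-1^3·+1^2 = -1.
(a,b)_∞: sgn(-165)=−, sgn(13123110)=+, so +1.
(a,b)_2: α=0, β=1; u≡3, v≡3 (mod 8); ε(u)ε(v)=1·1, αω(v)=0·1, βω(u)=1·1; sum ≡ 0  ⇒  +1.
(a,b)_5: α=3, u≡3; β=3, v≡3 (mod 5); (3|5)=-1, (3|5)=-1; sign (−1)^0·-1^3·-1^3 = +1.
(a,b)_19: α=2, u≡4; β=3, v≡12 (mod 19); (4|19)=+1, (12|19)=-1; sign (−1)^0·+1^3·-1^2 = +1.
(a,b)_11: α=-1, u≡7; β=-1, v≡5 (mod 11); (7|11)=-1, (5|11)=+1; sign (−1)^1·-1^-1·+1^-1 = +1.
(a,b)_3: α=-1, u≡2; β=-3, v≡1 (mod 3); (2|3)=-1, (1|3)=+1; sign (−1)^1·-1^-3·+1^-1 = +1.
(a,b)_47: α=2, u≡5; β=4, v≡31 (mod 47); (5|47)=-1, (31|47)=-1; sign (−1)^0·-1^4·-1^2 = +1.
(-165, 13123110 / ℚ) ramifies at {7, 23}: a division algebra.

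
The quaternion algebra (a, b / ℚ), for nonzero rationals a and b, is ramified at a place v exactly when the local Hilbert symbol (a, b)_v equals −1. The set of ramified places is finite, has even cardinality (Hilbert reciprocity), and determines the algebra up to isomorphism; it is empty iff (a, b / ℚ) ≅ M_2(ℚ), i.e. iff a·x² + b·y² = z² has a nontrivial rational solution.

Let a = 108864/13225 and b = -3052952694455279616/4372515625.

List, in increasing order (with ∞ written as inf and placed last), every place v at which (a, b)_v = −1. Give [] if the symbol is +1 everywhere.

(a, b) ≡ (21, -34034) mod (ℚ^×)²; places V = {2, 3, 5, 7, 11, 13, 17, 23, 29, ∞}.
(a,b)_3: α=5, u≡1; β=12, v≡1 (mod 3); (1|3)=+1, (1|3)=+1; sign (−1)^0·+1^12·+1^5 = +1.
(a,b)_29: α=0, u≡27; β=2, v≡8 (mod 29); (27|29)=-1, (8|29)=-1; sign (−1)^0·-1^2·-1^0 = +1.
(a,b)_5: α=-2, u≡1; β=-6, v≡4 (mod 5); (1|5)=+1, (4|5)=+1; sign (−1)^0·+1^-6·+1^-2 = +1.
(a,b)_2: α=6, β=13; u≡5, v≡7 (mod 8); ε(u)ε(v)=0·1, αω(v)=6·0, βω(u)=13·1; sum ≡ 1  ⇒  -1.
(a,b)_∞: sgn(21)=+, sgn(-34034)=−, so +1.
(a,b)_11: α=0, u≡10; β=1, v≡10 (mod 11); (10|11)=-1, (10|11)=-1; sign (−1)^0·-1^1·-1^0 = -1.
(a,b)_13: α=0, u≡7; β=1, v≡7 (mod 13); (7|13)=-1, (7|13)=-1; sign (−1)^0·-1^1·-1^0 = -1.
(a,b)_7: α=1, u≡6; β=3, v≡5 (mod 7); (6|7)=-1, (5|7)=-1; sign (−1)^1·-1^3·-1^1 = -1.
(a,b)_23: α=-2, u≡14; β=-4, v≡3 (mod 23); (14|23)=-1, (3|23)=+1; sign (−1)^0·-1^-4·+1^-2 = +1.
(a,b)_17: α=0, u≡4; β=1, v≡15 (mod 17); (4|17)=+1, (15|17)=+1; sign (−1)^0·+1^1·+1^0 = +1.
(21, -34034 / ℚ) ramifies at {2, 7, 11, 13}: a division algebra.

[2, 7, 11, 13]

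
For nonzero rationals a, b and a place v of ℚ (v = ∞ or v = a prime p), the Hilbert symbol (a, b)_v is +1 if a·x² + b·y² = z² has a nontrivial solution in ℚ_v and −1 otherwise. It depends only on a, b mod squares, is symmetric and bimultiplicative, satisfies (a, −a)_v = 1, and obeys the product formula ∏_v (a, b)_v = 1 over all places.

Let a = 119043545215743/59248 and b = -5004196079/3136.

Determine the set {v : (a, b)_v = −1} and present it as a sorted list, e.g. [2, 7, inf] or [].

(a, b) ≡ (187348721, -38399) mod (ℚ^×)²; places V = {2, 3, 7, 17, 19, 23, 37, 41, 43, 47, ∞}.
(a,b)_41: α=1, u≡39; β=0, v≡33 (mod 41); (39|41)=+1, (33|41)=+1; sign (−1)^0·+1^0·+1^1 = +1.
(a,b)_∞: sgn(187348721)=+, sgn(-38399)=−, so +1.
(a,b)_19: α=3, u≡13; β=5, v≡12 (mod 19); (13|19)=-1, (12|19)=-1; sign (−1)^1·-1^5·-1^3 = -1.
(a,b)_2: α=-4, β=-6; u≡1, v≡1 (mod 8); ε(u)ε(v)=0·0, αω(v)=-4·0, βω(u)=-6·0; sum ≡ 0  ⇒  +1.
(a,b)_7: α=-1, u≡1; β=-2, v≡6 (mod 7); (1|7)=+1, (6|7)=-1; sign (−1)^0·+1^-2·-1^-1 = -1.
(a,b)_3: α=2, u≡2; β=0, v≡1 (mod 3); (2|3)=-1, (1|3)=+1; sign (−1)^0·-1^0·+1^2 = +1.
(a,b)_47: α=1, u≡23; β=1, v≡44 (mod 47); (23|47)=-1, (44|47)=-1; sign (−1)^1·-1^1·-1^1 = -1.
(a,b)_37: α=2, u≡17; β=0, v≡11 (mod 37); (17|37)=-1, (11|37)=+1; sign (−1)^0·-1^0·+1^2 = +1.
(a,b)_43: α=1, u≡17; β=1, v≡40 (mod 43); (17|43)=+1, (40|43)=+1; sign (−1)^1·+1^1·+1^1 = -1.
(a,b)_23: α=-2, u≡8; β=0, v≡7 (mod 23); (8|23)=+1, (7|23)=-1; sign (−1)^0·+1^0·-1^-2 = +1.
(a,b)_17: α=1, u≡2; β=0, v≡8 (mod 17); (2|17)=+1, (8|17)=+1; sign (−1)^0·+1^0·+1^1 = +1.
|Ram(187348721, -38399)| = 4, even; anisotropic at {7, 19, 43, 47}.

[7, 19, 43, 47]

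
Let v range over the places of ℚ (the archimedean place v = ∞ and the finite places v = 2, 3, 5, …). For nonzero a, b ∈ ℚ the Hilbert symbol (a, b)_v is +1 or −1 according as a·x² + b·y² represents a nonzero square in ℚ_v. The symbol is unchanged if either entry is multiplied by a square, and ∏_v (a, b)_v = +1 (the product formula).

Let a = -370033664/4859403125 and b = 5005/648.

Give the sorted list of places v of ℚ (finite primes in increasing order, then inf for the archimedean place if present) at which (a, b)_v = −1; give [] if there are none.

Mod squares: a ≡ -5005, b ≡ 10010. Check v ∈ {∞, 2, 3, 5, 7, 11, 13, 19, 29, 43}.
v=29: a=29^-2·(≡21), b=29^0·(≡22) mod 29; (21|29)=-1, (22|29)=+1; (−1)^{-2·0·14}·(-1)^0·(+1)^-2 = +1.
v=2: v_2(a)=10, v_2(b)=-3; units ≡ 3, 5 (mod 8); ε·ε+αω+βω = 1·0+10·1+-3·1 ≡ 1  ⇒  (a,b)_2 = -1.
v=∞: -5005 < 0 and 10010 > 0  ⇒  (a,b)_∞ = +1.
v=13: a=13^1·(≡7), b=13^1·(≡9) mod 13; (7|13)=-1, (9|13)=+1; (−1)^{1·1·6}·(-1)^1·(+1)^1 = -1.
v=3: a=3^0·(≡2), b=3^-4·(≡2) mod 3; (2|3)=-1, (2|3)=-1; (−1)^{0·-4·1}·(-1)^-4·(-1)^0 = +1.
v=7: a=7^1·(≡6), b=7^1·(≡2) mod 7; (6|7)=-1, (2|7)=+1; (−1)^{1·1·3}·(-1)^1·(+1)^1 = +1.
v=19: a=19^2·(≡16), b=19^0·(≡4) mod 19; (16|19)=+1, (4|19)=+1; (−1)^{2·0·9}·(+1)^0·(+1)^2 = +1.
v=5: a=5^-5·(≡4), b=5^1·(≡2) mod 5; (4|5)=+1, (2|5)=-1; (−1)^{-5·1·2}·(+1)^1·(-1)^-5 = -1.
v=11: a=11^1·(≡10), b=11^1·(≡7) mod 11; (10|11)=-1, (7|11)=-1; (−1)^{1·1·5}·(-1)^1·(-1)^1 = -1.
v=43: a=43^-2·(≡32), b=43^0·(≡20) mod 43; (32|43)=-1, (20|43)=-1; (−1)^{-2·0·21}·(-1)^0·(-1)^-2 = +1.
|Ram(-5005, 10010)| = 4, even; anisotropic at {2, 5, 11, 13}.

[2, 5, 11, 13]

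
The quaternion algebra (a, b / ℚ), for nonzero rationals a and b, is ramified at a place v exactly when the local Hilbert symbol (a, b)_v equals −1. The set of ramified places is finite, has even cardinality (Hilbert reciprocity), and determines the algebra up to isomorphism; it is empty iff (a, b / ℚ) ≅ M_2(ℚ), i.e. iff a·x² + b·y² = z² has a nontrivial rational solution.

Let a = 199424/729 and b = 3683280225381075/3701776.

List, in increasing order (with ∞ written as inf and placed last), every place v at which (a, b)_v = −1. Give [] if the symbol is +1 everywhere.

[2, 19, 41, 43]

Mod squares: a ≡ 779, b ≡ 17434307. Check v ∈ {∞, 2, 3, 5, 11, 13, 17, 19, 29, 31, 37, 41, 43}.
v=∞: 779 > 0 and 17434307 > 0  ⇒  (a,b)_∞ = +1.
v=5: a=5^0·(≡1), b=5^2·(≡3) mod 5; (1|5)=+1, (3|5)=-1; (−1)^{0·2·2}·(+1)^2·(-1)^0 = +1.
v=43: a=43^0·(≡5), b=43^1·(≡32) mod 43; (5|43)=-1, (32|43)=-1; (−1)^{0·1·21}·(-1)^1·(-1)^0 = -1.
v=2: v_2(a)=8, v_2(b)=-4; units ≡ 3, 3 (mod 8); ε·ε+αω+βω = 1·1+8·1+-4·1 ≡ 1  ⇒  (a,b)_2 = -1.
v=3: a=3^-6·(≡2), b=3^4·(≡2) mod 3; (2|3)=-1, (2|3)=-1; (−1)^{-6·4·1}·(-1)^4·(-1)^-6 = +1.
v=31: a=31^0·(≡2), b=31^1·(≡11) mod 31; (2|31)=+1, (11|31)=-1; (−1)^{0·1·15}·(+1)^1·(-1)^0 = +1.
v=41: a=41^1·(≡29), b=41^1·(≡5) mod 41; (29|41)=-1, (5|41)=+1; (−1)^{1·1·20}·(-1)^1·(+1)^1 = -1.
v=19: a=19^1·(≡12), b=19^2·(≡2) mod 19; (12|19)=-1, (2|19)=-1; (−1)^{1·2·9}·(-1)^2·(-1)^1 = -1.
v=17: a=17^0·(≡10), b=17^2·(≡9) mod 17; (10|17)=-1, (9|17)=+1; (−1)^{0·2·8}·(-1)^2·(+1)^0 = +1.
v=13: a=13^0·(≡4), b=13^-2·(≡6) mod 13; (4|13)=+1, (6|13)=-1; (−1)^{0·-2·6}·(+1)^-2·(-1)^0 = +1.
v=37: a=37^0·(≡14), b=37^-2·(≡31) mod 37; (14|37)=-1, (31|37)=-1; (−1)^{0·-2·18}·(-1)^-2·(-1)^0 = +1.
v=29: a=29^0·(≡5), b=29^1·(≡7) mod 29; (5|29)=+1, (7|29)=+1; (−1)^{0·1·14}·(+1)^1·(+1)^0 = +1.
v=11: a=11^0·(≡9), b=11^1·(≡10) mod 11; (9|11)=+1, (10|11)=-1; (−1)^{0·1·5}·(+1)^1·(-1)^0 = +1.
(779, 17434307 / ℚ) ramifies at {2, 19, 41, 43}: a division algebra.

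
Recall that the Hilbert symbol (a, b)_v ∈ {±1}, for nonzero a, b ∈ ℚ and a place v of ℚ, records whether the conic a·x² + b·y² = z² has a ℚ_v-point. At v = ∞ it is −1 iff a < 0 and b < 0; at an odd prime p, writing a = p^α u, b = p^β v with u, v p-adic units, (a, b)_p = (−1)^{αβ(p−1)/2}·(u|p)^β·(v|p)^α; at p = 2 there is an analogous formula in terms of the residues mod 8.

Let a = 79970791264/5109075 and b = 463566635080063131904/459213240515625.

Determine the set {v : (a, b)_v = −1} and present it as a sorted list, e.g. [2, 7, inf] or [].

(a, b) ≡ (9282, 57) mod (ℚ^×)²; places V = {2, 3, 5, 7, 13, 17, 19, 29, 31, 41, ∞}.
(a,b)_7: α=1, u≡3; β=4, v≡4 (mod 7); (3|7)=-1, (4|7)=+1; sign (−1)^0·-1^4·+1^1 = +1.
(a,b)_41: α=2, u≡23; β=4, v≡31 (mod 41); (23|41)=+1, (31|41)=+1; sign (−1)^0·+1^4·+1^2 = +1.
(a,b)_31: α=2, u≡13; β=4, v≡23 (mod 31); (13|31)=-1, (23|31)=-1; sign (−1)^0·-1^4·-1^2 = +1.
(a,b)_∞: sgn(9282)=+, sgn(57)=+, so +1.
(a,b)_17: α=1, u≡13; β=2, v≡5 (mod 17); (13|17)=+1, (5|17)=-1; sign (−1)^0·+1^2·-1^1 = -1.
(a,b)_3: α=-5, u≡1; β=-7, v≡1 (mod 3); (1|3)=+1, (1|3)=+1; sign (−1)^1·+1^-7·+1^-5 = -1.
(a,b)_13: α=1, u≡3; β=0, v≡6 (mod 13); (3|13)=+1, (6|13)=-1; sign (−1)^0·+1^0·-1^1 = -1.
(a,b)_19: α=0, u≡13; β=-1, v≡10 (mod 19); (13|19)=-1, (10|19)=-1; sign (−1)^0·-1^-1·-1^0 = -1.
(a,b)_29: α=-2, u≡8; β=-4, v≡9 (mod 29); (8|29)=-1, (9|29)=+1; sign (−1)^0·-1^-4·+1^-2 = +1.
(a,b)_5: α=-2, u≡3; β=-6, v≡3 (mod 5); (3|5)=-1, (3|5)=-1; sign (−1)^0·-1^-6·-1^-2 = +1.
(a,b)_2: α=5, β=8; u≡1, v≡1 (mod 8); ε(u)ε(v)=0·0, αω(v)=5·0, βω(u)=8·0; sum ≡ 0  ⇒  +1.
|Ram(9282, 57)| = 4, even; anisotropic at {3, 13, 17, 19}.

[3, 13, 17, 19]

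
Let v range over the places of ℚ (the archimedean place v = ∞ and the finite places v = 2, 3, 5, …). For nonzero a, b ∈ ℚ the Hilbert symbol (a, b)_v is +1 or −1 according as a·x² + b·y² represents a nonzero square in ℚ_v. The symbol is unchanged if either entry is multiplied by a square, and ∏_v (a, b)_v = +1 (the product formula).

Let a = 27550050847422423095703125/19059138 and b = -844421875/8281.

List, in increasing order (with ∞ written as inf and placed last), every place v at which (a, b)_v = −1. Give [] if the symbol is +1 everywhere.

[2, 5, 17, 43]

Mod squares: a ≡ 80410, b ≡ -187. Check v ∈ {∞, 2, 3, 5, 7, 11, 13, 17, 31, 43}.
v=13: a=13^0·(≡6), b=13^-2·(≡8) mod 13; (6|13)=-1, (8|13)=-1; (−1)^{0·-2·6}·(-1)^-2·(-1)^0 = +1.
v=17: a=17^7·(≡15), b=17^3·(≡6) mod 17; (15|17)=+1, (6|17)=-1; (−1)^{7·3·8}·(+1)^3·(-1)^7 = -1.
v=43: a=43^1·(≡38), b=43^0·(≡12) mod 43; (38|43)=+1, (12|43)=-1; (−1)^{1·0·21}·(+1)^0·(-1)^1 = -1.
v=2: v_2(a)=-1, v_2(b)=0; units ≡ 5, 5 (mod 8); ε·ε+αω+βω = 0·0+-1·1+0·1 ≡ 1  ⇒  (a,b)_2 = -1.
v=7: a=7^-6·(≡2), b=7^-2·(≡4) mod 7; (2|7)=+1, (4|7)=+1; (−1)^{-6·-2·3}·(+1)^-2·(+1)^-6 = +1.
v=3: a=3^-4·(≡1), b=3^0·(≡2) mod 3; (1|3)=+1, (2|3)=-1; (−1)^{-4·0·1}·(+1)^0·(-1)^-4 = +1.
v=5: a=5^13·(≡3), b=5^6·(≡2) mod 5; (3|5)=-1, (2|5)=-1; (−1)^{13·6·2}·(-1)^6·(-1)^13 = -1.
v=∞: 80410 > 0 and -187 < 0  ⇒  (a,b)_∞ = +1.
v=31: a=31^2·(≡15), b=31^0·(≡13) mod 31; (15|31)=-1, (13|31)=-1; (−1)^{2·0·15}·(-1)^0·(-1)^2 = +1.
v=11: a=11^3·(≡7), b=11^1·(≡1) mod 11; (7|11)=-1, (1|11)=+1; (−1)^{3·1·5}·(-1)^1·(+1)^3 = +1.
|Ram(80410, -187)| = 4, even; anisotropic at {2, 5, 17, 43}.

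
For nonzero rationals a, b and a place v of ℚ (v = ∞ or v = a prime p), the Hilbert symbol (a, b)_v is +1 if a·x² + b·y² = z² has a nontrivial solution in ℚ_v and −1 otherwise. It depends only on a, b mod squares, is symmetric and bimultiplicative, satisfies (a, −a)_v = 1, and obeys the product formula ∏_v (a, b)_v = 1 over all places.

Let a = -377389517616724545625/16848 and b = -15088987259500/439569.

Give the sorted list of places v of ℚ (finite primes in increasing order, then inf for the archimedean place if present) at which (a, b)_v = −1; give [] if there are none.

(a, b) ≡ (-2821, -65395) mod (ℚ^×)²; places V = {2, 3, 5, 7, 11, 13, 17, 29, 31, 41, ∞}.
(a,b)_∞: sgn(-2821)=−, sgn(-65395)=−, so -1.
(a,b)_5: α=4, u≡4; β=3, v≡1 (mod 5); (4|5)=+1, (1|5)=+1; sign (−1)^0·+1^3·+1^4 = +1.
(a,b)_29: α=0, u≡19; β=1, v≡23 (mod 29); (19|29)=-1, (23|29)=+1; sign (−1)^0·-1^1·+1^0 = -1.
(a,b)_3: α=-4, u≡2; β=-2, v≡2 (mod 3); (2|3)=-1, (2|3)=-1; sign (−1)^0·-1^-2·-1^-4 = +1.
(a,b)_41: α=2, u≡36; β=1, v≡36 (mod 41); (36|41)=+1, (36|41)=+1; sign (−1)^0·+1^1·+1^2 = +1.
(a,b)_11: α=4, u≡7; β=1, v≡8 (mod 11); (7|11)=-1, (8|11)=-1; sign (−1)^0·-1^1·-1^4 = -1.
(a,b)_17: α=0, u≡15; β=-2, v≡15 (mod 17); (15|17)=+1, (15|17)=+1; sign (−1)^0·+1^-2·+1^0 = +1.
(a,b)_7: α=7, u≡6; β=4, v≡6 (mod 7); (6|7)=-1, (6|7)=-1; sign (−1)^0·-1^4·-1^7 = -1.
(a,b)_2: α=-4, β=2; u≡3, v≡5 (mod 8); ε(u)ε(v)=1·0, αω(v)=-4·1, βω(u)=2·1; sum ≡ 0  ⇒  +1.
(a,b)_13: α=-1, u≡1; β=-2, v≡2 (mod 13); (1|13)=+1, (2|13)=-1; sign (−1)^0·+1^-2·-1^-1 = -1.
(a,b)_31: α=3, u≡1; β=2, v≡27 (mod 31); (1|31)=+1, (27|31)=-1; sign (−1)^0·+1^2·-1^3 = -1.
Ram(-2821, -65395) = {7, 11, 13, 29, 31, ∞}; no ℚ_7-point on the conic.

[7, 11, 13, 29, 31, inf]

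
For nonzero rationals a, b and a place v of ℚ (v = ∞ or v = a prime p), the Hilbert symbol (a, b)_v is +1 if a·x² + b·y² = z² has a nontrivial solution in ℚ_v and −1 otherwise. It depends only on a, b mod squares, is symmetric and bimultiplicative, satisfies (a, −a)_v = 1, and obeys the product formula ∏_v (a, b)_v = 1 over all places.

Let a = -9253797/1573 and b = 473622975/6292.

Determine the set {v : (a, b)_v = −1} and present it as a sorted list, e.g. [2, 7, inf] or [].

Mod squares: a ≡ -4641, b ≡ 1547. Check v ∈ {∞, 2, 3, 5, 7, 11, 13, 17, 19, 23}.
v=7: a=7^3·(≡4), b=7^3·(≡2) mod 7; (4|7)=+1, (2|7)=+1; (−1)^{3·3·3}·(+1)^3·(+1)^3 = -1.
v=5: a=5^0·(≡1), b=5^2·(≡2) mod 5; (1|5)=+1, (2|5)=-1; (−1)^{0·2·2}·(+1)^2·(-1)^0 = +1.
v=23: a=23^2·(≡19), b=23^0·(≡4) mod 23; (19|23)=-1, (4|23)=+1; (−1)^{2·0·11}·(-1)^0·(+1)^2 = +1.
v=3: a=3^1·(≡1), b=3^2·(≡2) mod 3; (1|3)=+1, (2|3)=-1; (−1)^{1·2·1}·(+1)^2·(-1)^1 = -1.
v=∞: -4641 < 0 and 1547 > 0  ⇒  (a,b)_∞ = +1.
v=19: a=19^0·(≡14), b=19^2·(≡2) mod 19; (14|19)=-1, (2|19)=-1; (−1)^{0·2·9}·(-1)^2·(-1)^0 = +1.
v=11: a=11^-2·(≡4), b=11^-2·(≡7) mod 11; (4|11)=+1, (7|11)=-1; (−1)^{-2·-2·5}·(+1)^-2·(-1)^-2 = +1.
v=13: a=13^-1·(≡8), b=13^-1·(≡11) mod 13; (8|13)=-1, (11|13)=-1; (−1)^{-1·-1·6}·(-1)^-1·(-1)^-1 = +1.
v=17: a=17^1·(≡15), b=17^1·(≡7) mod 17; (15|17)=+1, (7|17)=-1; (−1)^{1·1·8}·(+1)^1·(-1)^1 = -1.
v=2: v_2(a)=0, v_2(b)=-2; units ≡ 7, 3 (mod 8); ε·ε+αω+βω = 1·1+0·1+-2·0 ≡ 1  ⇒  (a,b)_2 = -1.
|Ram(-4641, 1547)| = 4, even; anisotropic at {2, 3, 7, 17}.

[2, 3, 7, 17]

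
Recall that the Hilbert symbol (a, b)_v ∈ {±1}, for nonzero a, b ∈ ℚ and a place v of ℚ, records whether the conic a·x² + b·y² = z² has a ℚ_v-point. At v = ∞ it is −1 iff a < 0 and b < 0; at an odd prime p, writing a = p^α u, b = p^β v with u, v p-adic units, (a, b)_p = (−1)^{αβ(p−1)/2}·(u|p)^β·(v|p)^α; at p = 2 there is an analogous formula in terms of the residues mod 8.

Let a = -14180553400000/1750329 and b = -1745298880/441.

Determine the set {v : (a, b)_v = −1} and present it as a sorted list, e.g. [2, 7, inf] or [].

Mod squares: a ≡ -2097715, b ≡ -27270295. Check v ∈ {∞, 2, 3, 5, 7, 13, 17, 23, 29, 37}.
v=∞: -2097715 < 0 and -27270295 < 0  ⇒  (a,b)_∞ = -1.
v=7: a=7^-4·(≡6), b=7^-2·(≡2) mod 7; (6|7)=-1, (2|7)=+1; (−1)^{-4·-2·3}·(-1)^-2·(+1)^-4 = +1.
v=3: a=3^-6·(≡2), b=3^-2·(≡2) mod 3; (2|3)=-1, (2|3)=-1; (−1)^{-6·-2·1}·(-1)^-2·(-1)^-6 = +1.
v=2: v_2(a)=6, v_2(b)=6; units ≡ 5, 1 (mod 8); ε·ε+αω+βω = 0·0+6·0+6·1 ≡ 0  ⇒  (a,b)_2 = +1.
v=5: a=5^5·(≡3), b=5^1·(≡4) mod 5; (3|5)=-1, (4|5)=+1; (−1)^{5·1·2}·(-1)^1·(+1)^5 = -1.
v=13: a=13^2·(≡1), b=13^1·(≡4) mod 13; (1|13)=+1, (4|13)=+1; (−1)^{2·1·6}·(+1)^1·(+1)^2 = +1.
v=17: a=17^1·(≡16), b=17^1·(≡8) mod 17; (16|17)=+1, (8|17)=+1; (−1)^{1·1·8}·(+1)^1·(+1)^1 = +1.
v=23: a=23^1·(≡6), b=23^1·(≡13) mod 23; (6|23)=+1, (13|23)=+1; (−1)^{1·1·11}·(+1)^1·(+1)^1 = -1.
v=37: a=37^1·(≡12), b=37^1·(≡29) mod 37; (12|37)=+1, (29|37)=-1; (−1)^{1·1·18}·(+1)^1·(-1)^1 = -1.
v=29: a=29^1·(≡23), b=29^1·(≡28) mod 29; (23|29)=+1, (28|29)=+1; (−1)^{1·1·14}·(+1)^1·(+1)^1 = +1.
Ram(-2097715, -27270295) = {5, 23, 37, ∞}; no ℚ_5-point on the conic.

[5, 23, 37, inf]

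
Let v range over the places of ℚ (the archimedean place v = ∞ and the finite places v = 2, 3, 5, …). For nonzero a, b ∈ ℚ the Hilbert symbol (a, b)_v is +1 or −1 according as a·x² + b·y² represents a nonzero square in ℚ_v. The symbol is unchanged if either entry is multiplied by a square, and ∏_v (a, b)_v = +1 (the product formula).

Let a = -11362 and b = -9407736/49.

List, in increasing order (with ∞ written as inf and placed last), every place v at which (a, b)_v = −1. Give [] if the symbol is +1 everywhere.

[19, inf]

(a, b) ≡ (-11362, -494) mod (ℚ^×)²; places V = {2, 3, 7, 13, 19, 23, ∞}.
(a,b)_23: α=1, u≡12; β=2, v≡6 (mod 23); (12|23)=+1, (6|23)=+1; sign (−1)^0·+1^2·+1^1 = +1.
(a,b)_19: α=1, u≡10; β=1, v≡10 (mod 19); (10|19)=-1, (10|19)=-1; sign (−1)^1·-1^1·-1^1 = -1.
(a,b)_7: α=0, u≡6; β=-2, v≡5 (mod 7); (6|7)=-1, (5|7)=-1; sign (−1)^0·-1^-2·-1^0 = +1.
(a,b)_∞: sgn(-11362)=−, sgn(-494)=−, so -1.
(a,b)_3: α=0, u≡2; β=2, v≡1 (mod 3); (2|3)=-1, (1|3)=+1; sign (−1)^0·-1^2·+1^0 = +1.
(a,b)_2: α=1, β=3; u≡7, v≡1 (mod 8); ε(u)ε(v)=1·0, αω(v)=1·0, βω(u)=3·0; sum ≡ 0  ⇒  +1.
(a,b)_13: α=1, u≡10; β=1, v≡9 (mod 13); (10|13)=+1, (9|13)=+1; sign (−1)^0·+1^1·+1^1 = +1.
|Ram(-11362, -494)| = 2, even; anisotropic at {19, ∞}.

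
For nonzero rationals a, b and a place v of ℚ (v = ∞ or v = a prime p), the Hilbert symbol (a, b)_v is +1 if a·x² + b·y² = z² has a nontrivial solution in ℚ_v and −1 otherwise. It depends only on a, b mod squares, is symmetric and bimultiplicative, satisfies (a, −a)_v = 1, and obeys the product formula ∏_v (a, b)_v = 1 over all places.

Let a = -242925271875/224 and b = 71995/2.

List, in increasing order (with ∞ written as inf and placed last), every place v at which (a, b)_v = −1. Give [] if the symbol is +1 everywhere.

Mod squares: a ≡ -17290, b ≡ 1190. Check v ∈ {∞, 2, 3, 5, 7, 11, 13, 17, 19}.
v=7: a=7^-1·(≡2), b=7^1·(≡1) mod 7; (2|7)=+1, (1|7)=+1; (−1)^{-1·1·3}·(+1)^1·(+1)^-1 = -1.
v=11: a=11^2·(≡2), b=11^2·(≡6) mod 11; (2|11)=-1, (6|11)=-1; (−1)^{2·2·5}·(-1)^2·(-1)^2 = +1.
v=3: a=3^2·(≡2), b=3^0·(≡2) mod 3; (2|3)=-1, (2|3)=-1; (−1)^{2·0·1}·(-1)^0·(-1)^2 = +1.
v=19: a=19^1·(≡18), b=19^0·(≡2) mod 19; (18|19)=-1, (2|19)=-1; (−1)^{1·0·9}·(-1)^0·(-1)^1 = -1.
v=13: a=13^1·(≡12), b=13^0·(≡7) mod 13; (12|13)=+1, (7|13)=-1; (−1)^{1·0·6}·(+1)^0·(-1)^1 = -1.
v=17: a=17^2·(≡9), b=17^1·(≡1) mod 17; (9|17)=+1, (1|17)=+1; (−1)^{2·1·8}·(+1)^1·(+1)^2 = +1.
v=∞: -17290 < 0 and 1190 > 0  ⇒  (a,b)_∞ = +1.
v=5: a=5^5·(≡2), b=5^1·(≡2) mod 5; (2|5)=-1, (2|5)=-1; (−1)^{5·1·2}·(-1)^1·(-1)^5 = +1.
v=2: v_2(a)=-5, v_2(b)=-1; units ≡ 3, 3 (mod 8); ε·ε+αω+βω = 1·1+-5·1+-1·1 ≡ 1  ⇒  (a,b)_2 = -1.
(-17290, 1190 / ℚ) ramifies at {2, 7, 13, 19}: a division algebra.

[2, 7, 13, 19]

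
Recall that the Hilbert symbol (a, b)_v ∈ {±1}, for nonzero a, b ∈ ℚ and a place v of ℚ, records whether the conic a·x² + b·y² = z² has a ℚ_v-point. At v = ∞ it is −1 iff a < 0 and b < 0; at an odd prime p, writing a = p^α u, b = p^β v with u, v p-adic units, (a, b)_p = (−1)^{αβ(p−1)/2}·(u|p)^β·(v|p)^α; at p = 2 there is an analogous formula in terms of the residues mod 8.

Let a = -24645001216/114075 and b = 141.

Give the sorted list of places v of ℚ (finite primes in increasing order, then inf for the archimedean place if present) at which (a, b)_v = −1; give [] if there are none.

(a, b) ≡ (-282, 141) mod (ℚ^×)²; places V = {2, 3, 5, 11, 13, 23, 47, ∞}.
(a,b)_11: α=2, u≡4; β=0, v≡9 (mod 11); (4|11)=+1, (9|11)=+1; sign (−1)^0·+1^0·+1^2 = +1.
(a,b)_47: α=1, u≡43; β=1, v≡3 (mod 47); (43|47)=-1, (3|47)=+1; sign (−1)^1·-1^1·+1^1 = +1.
(a,b)_∞: sgn(-282)=−, sgn(141)=+, so +1.
(a,b)_23: α=2, u≡14; β=0, v≡3 (mod 23); (14|23)=-1, (3|23)=+1; sign (−1)^0·-1^0·+1^2 = +1.
(a,b)_3: α=-3, u≡2; β=1, v≡2 (mod 3); (2|3)=-1, (2|3)=-1; sign (−1)^1·-1^1·-1^-3 = -1.
(a,b)_13: α=-2, u≡4; β=0, v≡11 (mod 13); (4|13)=+1, (11|13)=-1; sign (−1)^0·+1^0·-1^-2 = +1.
(a,b)_2: α=13, β=0; u≡3, v≡5 (mod 8); ε(u)ε(v)=1·0, αω(v)=13·1, βω(u)=0·1; sum ≡ 1  ⇒  -1.
(a,b)_5: α=-2, u≡3; β=0, v≡1 (mod 5); (3|5)=-1, (1|5)=+1; sign (−1)^0·-1^0·+1^-2 = +1.
(-282, 141 / ℚ) ramifies at {2, 3}: a division algebra.

[2, 3]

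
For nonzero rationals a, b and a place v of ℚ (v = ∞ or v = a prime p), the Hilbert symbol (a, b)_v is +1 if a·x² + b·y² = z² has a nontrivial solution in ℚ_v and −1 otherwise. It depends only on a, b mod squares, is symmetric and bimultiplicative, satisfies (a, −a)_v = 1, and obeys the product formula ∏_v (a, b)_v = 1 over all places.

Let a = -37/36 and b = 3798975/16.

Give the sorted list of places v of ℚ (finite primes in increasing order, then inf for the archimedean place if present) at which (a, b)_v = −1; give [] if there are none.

[2, 3]

Mod squares: a ≡ -37, b ≡ 111. Check v ∈ {∞, 2, 3, 5, 37}.
v=5: a=5^0·(≡3), b=5^2·(≡4) mod 5; (3|5)=-1, (4|5)=+1; (−1)^{0·2·2}·(-1)^2·(+1)^0 = +1.
v=∞: -37 < 0 and 111 > 0  ⇒  (a,b)_∞ = +1.
v=2: v_2(a)=-2, v_2(b)=-4; units ≡ 3, 7 (mod 8); ε·ε+αω+βω = 1·1+-2·0+-4·1 ≡ 1  ⇒  (a,b)_2 = -1.
v=3: a=3^-2·(≡2), b=3^1·(≡1) mod 3; (2|3)=-1, (1|3)=+1; (−1)^{-2·1·1}·(-1)^1·(+1)^-2 = -1.
v=37: a=37^1·(≡1), b=37^3·(≡7) mod 37; (1|37)=+1, (7|37)=+1; (−1)^{1·3·18}·(+1)^3·(+1)^1 = +1.
(-37, 111 / ℚ) ramifies at {2, 3}: a division algebra.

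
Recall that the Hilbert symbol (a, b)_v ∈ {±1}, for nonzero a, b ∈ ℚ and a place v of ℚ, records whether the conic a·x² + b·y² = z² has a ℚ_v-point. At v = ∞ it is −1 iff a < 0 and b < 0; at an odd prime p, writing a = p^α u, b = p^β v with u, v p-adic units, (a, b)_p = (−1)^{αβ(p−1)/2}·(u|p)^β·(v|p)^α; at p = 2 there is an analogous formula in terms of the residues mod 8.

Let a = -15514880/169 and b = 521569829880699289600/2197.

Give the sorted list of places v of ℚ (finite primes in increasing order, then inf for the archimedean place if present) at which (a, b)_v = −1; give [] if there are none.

[5, 31]

Mod squares: a ≡ -60605, b ≡ 13. Check v ∈ {∞, 2, 5, 13, 17, 23, 31}.
v=2: v_2(a)=8, v_2(b)=28; units ≡ 3, 5 (mod 8); ε·ε+αω+βω = 1·0+8·1+28·1 ≡ 0  ⇒  (a,b)_2 = +1.
v=23: a=23^1·(≡21), b=23^4·(≡12) mod 23; (21|23)=-1, (12|23)=+1; (−1)^{1·4·11}·(-1)^4·(+1)^1 = +1.
v=5: a=5^1·(≡1), b=5^2·(≡2) mod 5; (1|5)=+1, (2|5)=-1; (−1)^{1·2·2}·(+1)^2·(-1)^1 = -1.
v=∞: -60605 < 0 and 13 > 0  ⇒  (a,b)_∞ = +1.
v=13: a=13^-2·(≡9), b=13^-3·(≡1) mod 13; (9|13)=+1, (1|13)=+1; (−1)^{-2·-3·6}·(+1)^-3·(+1)^-2 = +1.
v=31: a=31^1·(≡21), b=31^2·(≡15) mod 31; (21|31)=-1, (15|31)=-1; (−1)^{1·2·15}·(-1)^2·(-1)^1 = -1.
v=17: a=17^1·(≡12), b=17^2·(≡13) mod 17; (12|17)=-1, (13|17)=+1; (−1)^{1·2·8}·(-1)^2·(+1)^1 = +1.
(-60605, 13 / ℚ) ramifies at {5, 31}: a division algebra.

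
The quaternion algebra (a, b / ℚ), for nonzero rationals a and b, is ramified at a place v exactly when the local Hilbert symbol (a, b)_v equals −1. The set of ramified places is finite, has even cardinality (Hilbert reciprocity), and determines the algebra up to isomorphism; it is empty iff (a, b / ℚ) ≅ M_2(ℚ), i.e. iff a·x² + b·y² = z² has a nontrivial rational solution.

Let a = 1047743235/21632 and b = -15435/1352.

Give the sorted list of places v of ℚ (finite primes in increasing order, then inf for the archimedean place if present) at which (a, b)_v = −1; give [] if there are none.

[3, 11]

(a, b) ≡ (39270, -70) mod (ℚ^×)²; places V = {2, 3, 5, 7, 11, 13, 17, ∞}.
(a,b)_17: α=1, u≡13; β=0, v≡2 (mod 17); (13|17)=+1, (2|17)=+1; sign (−1)^0·+1^0·+1^1 = +1.
(a,b)_3: α=3, u≡1; β=2, v≡2 (mod 3); (1|3)=+1, (2|3)=-1; sign (−1)^0·+1^2·-1^3 = -1.
(a,b)_2: α=-7, β=-3; u≡3, v≡5 (mod 8); ε(u)ε(v)=1·0, αω(v)=-7·1, βω(u)=-3·1; sum ≡ 0  ⇒  +1.
(a,b)_∞: sgn(39270)=+, sgn(-70)=−, so +1.
(a,b)_5: α=1, u≡1; β=1, v≡4 (mod 5); (1|5)=+1, (4|5)=+1; sign (−1)^0·+1^1·+1^1 = +1.
(a,b)_13: α=-2, u≡10; β=-2, v≡6 (mod 13); (10|13)=+1, (6|13)=-1; sign (−1)^0·+1^-2·-1^-2 = +1.
(a,b)_11: α=3, u≡6; β=0, v≡2 (mod 11); (6|11)=-1, (2|11)=-1; sign (−1)^0·-1^0·-1^3 = -1.
(a,b)_7: α=3, u≡3; β=3, v≡4 (mod 7); (3|7)=-1, (4|7)=+1; sign (−1)^1·-1^3·+1^3 = +1.
|Ram(39270, -70)| = 2, even; anisotropic at {3, 11}.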